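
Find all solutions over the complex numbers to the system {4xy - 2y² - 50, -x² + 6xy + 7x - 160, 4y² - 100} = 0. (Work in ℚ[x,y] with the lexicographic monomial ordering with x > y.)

{(5, 5)}

Compute a lex Gröbner basis by Buchberger's algorithm.
f_1 = 4xy - 2y² - 50, LT = xy.
f_2 = -x² + 6xy + 7x - 160, LT = x².
f_3 = 4y² - 100, LT = y².

S(f_1,f_2): lcm = x²y. S = 11/2xy² + 7xy - 25/2x - 160y.
  leading term xy²: subtract (11/8y)·f_1 from 11/2xy² + 7xy - 25/2x - 160y → 7xy - 25/2x + 11/4y³ - 365/4y
  leading term xy: subtract (7/4)·f_1 from 7xy - 25/2x + 11/4y³ - 365/4y → -25/2x + 11/4y³ + 7/2y² - 365/4y + 175/2
  leading term x: no divisor's leading term divides it; move -25/2x to the remainder.
  leading term y³: subtract (11/16y)·f_3 from 11/4y³ + 7/2y² - 365/4y + 175/2 → 7/2y² - 45/2y + 175/2
  leading term y²: subtract (⅞)·f_3 from 7/2y² - 45/2y + 175/2 → -45/2y + 175
  leading term y: no divisor's leading term divides it; move -45/2y to the remainder.
  leading term 1: no divisor's leading term divides it; move 175 to the remainder.
  remainder -25/2x - 45/2y + 175 ≠ 0; add h_4 = -25/2x - 45/2y + 175 to the basis.

S(f_1,f_3): lcm = xy². S = 25x - ½y³ - 25/2y.
  leading term x: subtract (-2)·h_4 from 25x - ½y³ - 25/2y → -½y³ - 115/2y + 350
  leading term y³: subtract (-⅛y)·f_3 from -½y³ - 115/2y + 350 → -70y + 350
  leading term y: no divisor's leading term divides it; move -70y to the remainder.
  leading term 1: no divisor's leading term divides it; move 350 to the remainder.
  remainder -70y + 350 ≠ 0; add h_5 = -70y + 350 to the basis.

The other S-polynomials (S(f_2,f_3), S(f_1,h_4), S(f_2,h_4), S(f_3,h_4), S(f_1,h_5), S(f_2,h_5), S(f_3,h_5), S(h_4,h_5)) all reduce to 0 modulo the current basis, so we have a Gröbner basis.
Inter-reduce: drop elements whose leading term is divisible by another's, tail-reduce, and make monic.
Reduced Gröbner basis: {x - 5, y - 5}.

From the last basis element, y - 5 = 0, so y takes values in {5}. Each choice, substituted upward through the basis, yields the corresponding point(s) of the solution set.
  y = 5: the earlier basis element becomes x - 5 = 0, giving x = 5 — point (5, 5).
Check: every point annihilates each of the original generators.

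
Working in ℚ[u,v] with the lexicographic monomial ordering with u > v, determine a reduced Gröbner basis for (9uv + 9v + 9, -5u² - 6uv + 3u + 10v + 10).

G = {u + 16/5v² + 8/5v - 8/5, v³ + ½v² - 13/16v - 5/16}

The reduced Gröbner basis is the canonical form of the ideal for this ordering.

f_1 = 9uv + 9v + 9, LT = uv.
f_2 = -5u² - 6uv + 3u + 10v + 10, LT = u².

S(f_1,f_2): lcm = u²v. S = -6/5uv² + 8/5uv + u + 2v² + 2v.
  leading term uv²: subtract (-2/15v)·f_1 from -6/5uv² + 8/5uv + u + 2v² + 2v → 8/5uv + u + 16/5v² + 16/5v
  leading term uv: subtract (8/45)·f_1 from 8/5uv + u + 16/5v² + 16/5v → u + 16/5v² + 8/5v - 8/5
  leading term u: no divisor's leading term divides it; move u to the remainder.
  leading term v²: no divisor's leading term divides it; move 16/5v² to the remainder.
  leading term v: no divisor's leading term divides it; move 8/5v to the remainder.
  leading term 1: no divisor's leading term divides it; move -8/5 to the remainder.
  remainder u + 16/5v² + 8/5v - 8/5 ≠ 0; add g_3 = u + 16/5v² + 8/5v - 8/5 to the basis.

S(f_1,g_3): lcm = uv. S = -16/5v³ - 8/5v² + 13/5v + 1.
  leading term v³: no divisor's leading term divides it; move -16/5v³ to the remainder.
  leading term v²: no divisor's leading term divides it; move -8/5v² to the remainder.
  leading term v: no divisor's leading term divides it; move 13/5v to the remainder.
  leading term 1: no divisor's leading term divides it; move 1 to the remainder.
  remainder -16/5v³ - 8/5v² + 13/5v + 1 ≠ 0; add g_4 = -16/5v³ - 8/5v² + 13/5v + 1 to the basis.

The other S-polynomials (S(f_2,g_3), S(f_1,g_4), S(f_2,g_4), S(g_3,g_4)) all reduce to 0 modulo the current basis, so we have a Gröbner basis.
Inter-reduce: drop elements whose leading term is divisible by another's, tail-reduce, and make monic.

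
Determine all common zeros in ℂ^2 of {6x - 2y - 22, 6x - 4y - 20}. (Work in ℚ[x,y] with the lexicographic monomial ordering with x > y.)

Compute a lex Gröbner basis by Buchberger's algorithm.
f_1 = 6x - 2y - 22, LT = x.
f_2 = 6x - 4y - 20, LT = x.

S(f_1,f_2): lcm = x. S = ⅓y - ⅓.
  leading term y: no divisor's leading term divides it; move ⅓y to the remainder.
  leading term 1: no divisor's leading term divides it; move -⅓ to the remainder.
  remainder ⅓y - ⅓ ≠ 0; add h_3 = ⅓y - ⅓ to the basis.

The other S-polynomials (S(f_1,h_3), S(f_2,h_3)) all reduce to 0 modulo the current basis, so we have a Gröbner basis.
Inter-reduce: drop elements whose leading term is divisible by another's, tail-reduce, and make monic.
Reduced Gröbner basis: {x - 4, y - 1}.

A lex Gröbner basis eliminates variables successively. Here y - 1 depends only on y, with roots {1}; lifting each root through the earlier basis elements recovers the full solutions.
  y = 1: the earlier basis element becomes x - 4 = 0, giving x = 4 — point (4, 1).
Zero-dimensionality of the ideal guarantees finitely many solutions over ℂ.

{(4, 1)}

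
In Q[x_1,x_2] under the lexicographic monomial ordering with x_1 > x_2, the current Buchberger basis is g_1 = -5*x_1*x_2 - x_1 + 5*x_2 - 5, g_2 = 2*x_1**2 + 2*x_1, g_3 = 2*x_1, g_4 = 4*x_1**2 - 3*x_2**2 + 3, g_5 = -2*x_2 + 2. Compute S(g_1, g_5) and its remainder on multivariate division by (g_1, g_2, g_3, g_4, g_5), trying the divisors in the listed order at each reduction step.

S(g_1, g_5) = 6/5*x_1 - x_2 + 1; remainder on division = 0.

lcm(LM(g_1), LM(g_5)) = x_1*x_2.
S = (lcm/LT(g_1))·g_1 − (lcm/LT(g_5))·g_5 = 6/5*x_1 - x_2 + 1.
Reduce S modulo (g_1, g_2, g_3, g_4, g_5) in that order:
  leading term x_1: subtract (3/5)·g_3 from 6/5*x_1 - x_2 + 1 → -x_2 + 1
  leading term x_2: subtract (1/2)·g_5 from -x_2 + 1 → 0
The remainder is 0, so this S-polynomial contributes no new basis element.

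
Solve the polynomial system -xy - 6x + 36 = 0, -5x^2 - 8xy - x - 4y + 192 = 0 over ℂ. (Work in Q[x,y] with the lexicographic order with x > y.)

Compute a lex Gröbner basis by Buchberger's algorithm.
f_1 = -xy - 6x + 36, LT = xy.
f_2 = -5x^2 - 8xy - x - 4y + 192, LT = x^2.

S(f_1,f_2): lcm = x^2y. S = 6x^2 - 8/5xy^2 - 1/5xy - 36x - 4/5y^2 + 192/5y.
  leading term x^2: subtract (-6/5)·f_2 from 6x^2 - 8/5xy^2 - 1/5xy - 36x - 4/5y^2 + 192/5y → -8/5xy^2 - 49/5xy - 186/5x - 4/5y^2 + 168/5y + 1152/5
  leading term xy^2: subtract (8/5y)·f_1 from -8/5xy^2 - 49/5xy - 186/5x - 4/5y^2 + 168/5y + 1152/5 → -1/5xy - 186/5x - 4/5y^2 - 24y + 1152/5
  leading term xy: subtract (1/5)·f_1 from -1/5xy - 186/5x - 4/5y^2 - 24y + 1152/5 → -36x - 4/5y^2 - 24y + 1116/5
  leading term x: no divisor's leading term divides it; move -36x to the remainder.
  leading term y^2: no divisor's leading term divides it; move -4/5y^2 to the remainder.
  leading term y: no divisor's leading term divides it; move -24y to the remainder.
  leading term 1: no divisor's leading term divides it; move 1116/5 to the remainder.
  remainder -36x - 4/5y^2 - 24y + 1116/5 ≠ 0; add h_3 = -36x - 4/5y^2 - 24y + 1116/5 to the basis.

S(f_1,h_3): lcm = xy. S = 6x - 1/45y^3 - 2/3y^2 + 31/5y - 36.
  leading term x: subtract (-1/6)·h_3 from 6x - 1/45y^3 - 2/3y^2 + 31/5y - 36 → -1/45y^3 - 4/5y^2 + 11/5y + 6/5
  leading term y^3: no divisor's leading term divides it; move -1/45y^3 to the remainder.
  leading term y^2: no divisor's leading term divides it; move -4/5y^2 to the remainder.
  leading term y: no divisor's leading term divides it; move 11/5y to the remainder.
  leading term 1: no divisor's leading term divides it; move 6/5 to the remainder.
  remainder -1/45y^3 - 4/5y^2 + 11/5y + 6/5 ≠ 0; add h_4 = -1/45y^3 - 4/5y^2 + 11/5y + 6/5 to the basis.

The other S-polynomials (S(f_2,h_3), S(f_1,h_4), S(f_2,h_4), S(h_3,h_4)) all reduce to 0 modulo the current basis, so we have a Gröbner basis.
Inter-reduce: drop elements whose leading term is divisible by another's, tail-reduce, and make monic.
Reduced Gröbner basis: {x + 1/45y^2 + 2/3y - 31/5, y^3 + 36y^2 - 99y - 54}.

Elimination: the polynomial y^3 + 36y^2 - 99y - 54 lies in the elimination ideal for y, so y ∈ {3, -39/2 - 3*sqrt(161)/2, -39/2 + 3*sqrt(161)/2}. For each such y, the remaining basis elements (now univariate) give the rest of the solution.
  y = 3: the earlier basis element becomes x - 4 = 0, giving x = 4 — point (4, 3).
  y = -39/2 - 3*sqrt(161)/2: the earlier basis element becomes x - 27/10 + 3*sqrt(161)/10 = 0, giving x = 27/10 - 3*sqrt(161)/10 — point (27/10 - 3*sqrt(161)/10, -39/2 - 3*sqrt(161)/2).
  y = -39/2 + 3*sqrt(161)/2: the earlier basis element becomes x - 3*sqrt(161)/10 - 27/10 = 0, giving x = 27/10 + 3*sqrt(161)/10 — point (27/10 + 3*sqrt(161)/10, -39/2 + 3*sqrt(161)/2).
Each listed point satisfies every original equation (direct substitution).

{(4, 3), (27/10 - 3*sqrt(161)/10, -39/2 - 3*sqrt(161)/2), (27/10 + 3*sqrt(161)/10, -39/2 + 3*sqrt(161)/2)}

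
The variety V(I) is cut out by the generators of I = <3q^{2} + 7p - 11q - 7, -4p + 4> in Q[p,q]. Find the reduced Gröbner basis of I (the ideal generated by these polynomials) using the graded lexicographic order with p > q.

G = {q^{2} - \tfrac{11}{3}q, p - 1}

f_1 = 3q^{2} + 7p - 11q - 7, LT = q^{2}.
f_2 = -4p + 4, LT = p.

The S-polynomials (S(f_1,f_2)) all reduce to 0 modulo the current basis, so we have a Gröbner basis.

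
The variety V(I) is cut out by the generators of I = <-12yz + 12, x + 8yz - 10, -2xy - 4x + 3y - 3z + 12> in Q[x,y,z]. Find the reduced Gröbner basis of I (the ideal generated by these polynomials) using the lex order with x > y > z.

f_1 = -12yz + 12, LT = yz.
f_2 = x + 8yz - 10, LT = x.
f_3 = -2xy - 4x + 3y - 3z + 12, LT = xy.

S(f_1,f_2): leading monomials are coprime, so the S-polynomial reduces to 0 (Buchberger's first criterion).
S(f_1,f_3): lcm = xyz. S = -2xz - x + 3/2yz - 3/2z^2 + 6z.
  leading term xz: subtract (-2z)·f_2 from -2xz - x + 3/2yz - 3/2z^2 + 6z → -x + 16yz^2 + 3/2yz - 3/2z^2 - 14z
  leading term x: subtract (-1)·f_2 from -x + 16yz^2 + 3/2yz - 3/2z^2 - 14z → 16yz^2 + 19/2yz - 3/2z^2 - 14z - 10
  leading term yz^2: subtract (-4/3z)·f_1 from 16yz^2 + 19/2yz - 3/2z^2 - 14z - 10 → 19/2yz - 3/2z^2 + 2z - 10
  leading term yz: subtract (-19/24)·f_1 from 19/2yz - 3/2z^2 + 2z - 10 → -3/2z^2 + 2z - 1/2
  leading term z^2: no divisor's leading term divides it; move -3/2z^2 to the remainder.
  leading term z: no divisor's leading term divides it; move 2z to the remainder.
  leading term 1: no divisor's leading term divides it; move -1/2 to the remainder.
  remainder -3/2z^2 + 2z - 1/2 ≠ 0; add g_4 = -3/2z^2 + 2z - 1/2 to the basis.

S(f_2,f_3): lcm = xy. S = -2x + 8y^2z - 17/2y - 3/2z + 6.
  leading term x: subtract (-2)·f_2 from -2x + 8y^2z - 17/2y - 3/2z + 6 → 8y^2z + 16yz - 17/2y - 3/2z - 14
  leading term y^2z: subtract (-2/3y)·f_1 from 8y^2z + 16yz - 17/2y - 3/2z - 14 → 16yz - 1/2y - 3/2z - 14
  leading term yz: subtract (-4/3)·f_1 from 16yz - 1/2y - 3/2z - 14 → -1/2y - 3/2z + 2
  leading term y: no divisor's leading term divides it; move -1/2y to the remainder.
  leading term z: no divisor's leading term divides it; move -3/2z to the remainder.
  leading term 1: no divisor's leading term divides it; move 2 to the remainder.
  remainder -1/2y - 3/2z + 2 ≠ 0; add g_5 = -1/2y - 3/2z + 2 to the basis.

S(f_1,g_4): lcm = yz^2. S = 4/3yz - 1/3y - z.
  leading term yz: subtract (-1/9)·f_1 from 4/3yz - 1/3y - z → -1/3y - z + 4/3
  leading term y: subtract (2/3)·g_5 from -1/3y - z + 4/3 → 0
  remainder 0.

S(f_2,g_4): leading monomials are coprime, so the S-polynomial reduces to 0 (Buchberger's first criterion).
S(f_3,g_4): leading monomials are coprime, so the S-polynomial reduces to 0 (Buchberger's first criterion).
S(f_1,g_5): lcm = yz. S = -3z^2 + 4z - 1.
  leading term z^2: subtract (2)·g_4 from -3z^2 + 4z - 1 → 0
  remainder 0.

S(f_2,g_5): leading monomials are coprime, so the S-polynomial reduces to 0 (Buchberger's first criterion).
S(f_3,g_5): lcm = xy. S = -3xz + 6x - 3/2y + 3/2z - 6.
  leading term xz: subtract (-3z)·f_2 from -3xz + 6x - 3/2y + 3/2z - 6 → 6x + 24yz^2 - 3/2y - 57/2z - 6
  leading term x: subtract (6)·f_2 from 6x + 24yz^2 - 3/2y - 57/2z - 6 → 24yz^2 - 48yz - 3/2y - 57/2z + 54
  leading term yz^2: subtract (-2z)·f_1 from 24yz^2 - 48yz - 3/2y - 57/2z + 54 → -48yz - 3/2y - 9/2z + 54
  leading term yz: subtract (4)·f_1 from -48yz - 3/2y - 9/2z + 54 → -3/2y - 9/2z + 6
  leading term y: subtract (3)·g_5 from -3/2y - 9/2z + 6 → 0
  remainder 0.

S(g_4,g_5): leading monomials are coprime, so the S-polynomial reduces to 0 (Buchberger's first criterion).
Every S-polynomial of the final basis reduces to 0, so we have a Gröbner basis.
Inter-reduce: drop elements whose leading term is divisible by another's, tail-reduce, and make monic.

G = {x - 2, y + 3z - 4, z^2 - 4/3z + 1/3}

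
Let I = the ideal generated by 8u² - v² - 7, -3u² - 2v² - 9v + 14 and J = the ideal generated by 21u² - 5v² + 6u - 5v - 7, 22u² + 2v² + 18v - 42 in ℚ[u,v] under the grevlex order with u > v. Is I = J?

Equality of ideals is decidable: compute both reduced Gröbner bases (unique for the ordering) and check whether they agree.
Buchberger on the first generating set:
f_1 = 8u² - v² - 7, LT = u².
f_2 = -3u² - 2v² - 9v + 14, LT = u².

S(f_1,f_2): lcm = u². S = -19/24v² - 3v + 91/24.
  leading term v²: no divisor's leading term divides it; move -19/24v² to the remainder.
  leading term v: no divisor's leading term divides it; move -3v to the remainder.
  leading term 1: no divisor's leading term divides it; move 91/24 to the remainder.
  remainder -19/24v² - 3v + 91/24 ≠ 0; add g_3 = -19/24v² - 3v + 91/24 to the basis.

The other S-polynomials (S(f_1,g_3), S(f_2,g_3)) all reduce to 0 modulo the current basis, so we have a Gröbner basis.
Inter-reduce: drop elements whose leading term is divisible by another's, tail-reduce, and make monic.
Reduced Gröbner basis: {u² + 9/19v - 28/19, v² + 72/19v - 91/19}.

Buchberger on the second generating set:
h_1 = 21u² - 5v² + 6u - 5v - 7, LT = u².
h_2 = 22u² + 2v² + 18v - 42, LT = u².

S(h_1,h_2): lcm = u². S = -76/231v² + 2/7u - 244/231v + 52/33.
  leading term v²: no divisor's leading term divides it; move -76/231v² to the remainder.
  leading term u: no divisor's leading term divides it; move 2/7u to the remainder.
  leading term v: no divisor's leading term divides it; move -244/231v to the remainder.
  leading term 1: no divisor's leading term divides it; move 52/33 to the remainder.
  remainder -76/231v² + 2/7u - 244/231v + 52/33 ≠ 0; add k_3 = -76/231v² + 2/7u - 244/231v + 52/33 to the basis.

The other S-polynomials (S(h_1,k_3), S(h_2,k_3)) all reduce to 0 modulo the current basis, so we have a Gröbner basis.
Inter-reduce: drop elements whose leading term is divisible by another's, tail-reduce, and make monic.
Reduced Gröbner basis: {u² + 3/38u + 10/19v - 28/19, v² - 33/38u + 61/19v - 91/19}.

Since the reduced bases disagree, the two ideals are not the same.

No, the ideals differ.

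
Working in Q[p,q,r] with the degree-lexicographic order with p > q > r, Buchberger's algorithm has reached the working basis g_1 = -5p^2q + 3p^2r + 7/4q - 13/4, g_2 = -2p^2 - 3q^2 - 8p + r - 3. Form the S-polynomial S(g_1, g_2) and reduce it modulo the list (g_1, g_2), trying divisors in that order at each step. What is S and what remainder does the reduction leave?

lcm(LM(g_1), LM(g_2)) = p^2q.
S = (lcm/LT(g_1))·g_1 − (lcm/LT(g_2))·g_2 = -3/5p^2r - 3/2q^3 - 4pq + 1/2qr - 37/20q + 13/20.
Reduce S modulo (g_1, g_2) in that order:
  leading term p^2r: subtract (3/10r)·g_2 from -3/5p^2r - 3/2q^3 - 4pq + 1/2qr - 37/20q + 13/20 → -3/2q^3 + 9/10q^2r - 4pq + 12/5pr + 1/2qr - 3/10r^2 - 37/20q + 9/10r + 13/20
  leading term q^3: no divisor's leading term divides it; move -3/2q^3 to the remainder.
  leading term q^2r: no divisor's leading term divides it; move 9/10q^2r to the remainder.
  leading term pq: no divisor's leading term divides it; move -4pq to the remainder.
  leading term pr: no divisor's leading term divides it; move 12/5pr to the remainder.
  leading term qr: no divisor's leading term divides it; move 1/2qr to the remainder.
  leading term r^2: no divisor's leading term divides it; move -3/10r^2 to the remainder.
  leading term q: no divisor's leading term divides it; move -37/20q to the remainder.
  leading term r: no divisor's leading term divides it; move 9/10r to the remainder.
  leading term 1: no divisor's leading term divides it; move 13/20 to the remainder.
The remainder -3/2q^3 + 9/10q^2r - 4pq + 12/5pr + 1/2qr - 3/10r^2 - 37/20q + 9/10r + 13/20 is nonzero, so it would be added as the next basis element.

S(g_1, g_2) = -3/5p^2r - 3/2q^3 - 4pq + 1/2qr - 37/20q + 13/20; remainder on division = -3/2q^3 + 9/10q^2r - 4pq + 12/5pr + 1/2qr - 3/10r^2 - 37/20q + 9/10r + 13/20.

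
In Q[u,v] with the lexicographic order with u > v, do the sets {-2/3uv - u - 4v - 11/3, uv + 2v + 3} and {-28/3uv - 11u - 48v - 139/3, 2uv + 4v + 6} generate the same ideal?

For a fixed monomial order, each ideal has a unique reduced Gröbner basis; comparing bases decides equality.
Buchberger on the first generating set:
f_1 = -2/3uv - u - 4v - 11/3, LT = uv.
f_2 = uv + 2v + 3, LT = uv.

S(f_1,f_2): lcm = uv. S = 3/2u + 4v + 5/2.
  reduce S modulo (f_1, f_2):
  remainder 3/2u + 4v + 5/2 ≠ 0; add g_3 = 3/2u + 4v + 5/2 to the basis.

S(f_1,g_3): lcm = uv. S = 3/2u - 8/3v^2 + 13/3v + 11/2.
  reduce S modulo (f_1, f_2, g_3):
  remainder -8/3v^2 + 1/3v + 3 ≠ 0; add g_4 = -8/3v^2 + 1/3v + 3 to the basis.

The other S-polynomials (S(f_2,g_3), S(f_1,g_4), S(f_2,g_4), S(g_3,g_4)) all reduce to 0 modulo the current basis, so we have a Gröbner basis.
Inter-reduce: drop elements whose leading term is divisible by another's, tail-reduce, and make monic.
Reduced Gröbner basis: {u + 8/3v + 5/3, v^2 - 1/8v - 9/8}.

Buchberger on the second generating set:
h_1 = -28/3uv - 11u - 48v - 139/3, LT = uv.
h_2 = 2uv + 4v + 6, LT = uv.

S(h_1,h_2): lcm = uv. S = 33/28u + 22/7v + 55/28.
  reduce S modulo (h_1, h_2):
  remainder 33/28u + 22/7v + 55/28 ≠ 0; add k_3 = 33/28u + 22/7v + 55/28 to the basis.

S(h_1,k_3): lcm = uv. S = 33/28u - 8/3v^2 + 73/21v + 139/28.
  reduce S modulo (h_1, h_2, k_3):
  remainder -8/3v^2 + 1/3v + 3 ≠ 0; add k_4 = -8/3v^2 + 1/3v + 3 to the basis.

The other S-polynomials (S(h_2,k_3), S(h_1,k_4), S(h_2,k_4), S(k_3,k_4)) all reduce to 0 modulo the current basis, so we have a Gröbner basis.
Inter-reduce: drop elements whose leading term is divisible by another's, tail-reduce, and make monic.
Reduced Gröbner basis: {u + 8/3v + 5/3, v^2 - 1/8v - 9/8}.

Same reduced basis, so the two generating sets span the same ideal.

Yes, the ideals are equal.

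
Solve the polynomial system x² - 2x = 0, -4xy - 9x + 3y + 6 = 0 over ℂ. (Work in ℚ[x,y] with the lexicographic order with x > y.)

Compute a lex Gröbner basis by Buchberger's algorithm.
f_1 = x² - 2x, LT = x².
f_2 = -4xy - 9x + 3y + 6, LT = xy.

S(f_1,f_2): lcm = x²y. S = -9/4x² - 5/4xy + 3/2x.
  reduce S modulo (f_1, f_2):
  remainder -3/16x - 15/16y - 15/8 ≠ 0; add h_3 = -3/16x - 15/16y - 15/8 to the basis.

S(f_2,h_3): lcm = xy. S = 9/4x - 5y² - 43/4y - 3/2.
  reduce S modulo (f_1, f_2, h_3):
  remainder -5y² - 22y - 24 ≠ 0; add h_4 = -5y² - 22y - 24 to the basis.

The other S-polynomials (S(f_1,h_3), S(f_1,h_4), S(f_2,h_4), S(h_3,h_4)) all reduce to 0 modulo the current basis, so we have a Gröbner basis.
Inter-reduce: drop elements whose leading term is divisible by another's, tail-reduce, and make monic.
Reduced Gröbner basis: {x + 5y + 10, y² + 22/5y + 24/5}.

The lex basis is triangular: the last element involves only y. Solving y² + 22/5y + 24/5 = 0 gives y ∈ {-12/5, -2}; substituting each value into the earlier elements determines the remaining variables.
  y = -12/5: the earlier basis element becomes x - 2 = 0, giving x = 2 — point (2, -12/5).
  y = -2: the earlier basis element becomes x = 0, giving x = 0 — point (0, -2).

{(2, -12/5), (0, -2)}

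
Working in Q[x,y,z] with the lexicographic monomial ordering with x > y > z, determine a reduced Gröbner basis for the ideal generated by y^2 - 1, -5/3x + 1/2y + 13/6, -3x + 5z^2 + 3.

G = {x - 5/3z^2 - 1, y - 50/9z^2 + 1, z^4 - 9/25z^2}

f_1 = y^2 - 1, LT = y^2.
f_2 = -5/3x + 1/2y + 13/6, LT = x.
f_3 = -3x + 5z^2 + 3, LT = x.

S(f_2,f_3): lcm = x. S = -3/10y + 5/3z^2 - 3/10.
  leading term y: no divisor's leading term divides it; move -3/10y to the remainder.
  leading term z^2: no divisor's leading term divides it; move 5/3z^2 to the remainder.
  leading term 1: no divisor's leading term divides it; move -3/10 to the remainder.
  remainder -3/10y + 5/3z^2 - 3/10 ≠ 0; add g_4 = -3/10y + 5/3z^2 - 3/10 to the basis.

S(f_1,g_4): lcm = y^2. S = 50/9yz^2 - y - 1.
  leading term yz^2: subtract (-500/27z^2)·g_4 from 50/9yz^2 - y - 1 → -y + 2500/81z^4 - 50/9z^2 - 1
  leading term y: subtract (10/3)·g_4 from -y + 2500/81z^4 - 50/9z^2 - 1 → 2500/81z^4 - 100/9z^2
  leading term z^4: no divisor's leading term divides it; move 2500/81z^4 to the remainder.
  leading term z^2: no divisor's leading term divides it; move -100/9z^2 to the remainder.
  remainder 2500/81z^4 - 100/9z^2 ≠ 0; add g_5 = 2500/81z^4 - 100/9z^2 to the basis.

The other S-polynomials (S(f_1,f_2), S(f_1,f_3), S(f_2,g_4), S(f_3,g_4), S(f_1,g_5), S(f_2,g_5), S(f_3,g_5), S(g_4,g_5)) all reduce to 0 modulo the current basis, so we have a Gröbner basis.
Inter-reduce: drop elements whose leading term is divisible by another's, tail-reduce, and make monic.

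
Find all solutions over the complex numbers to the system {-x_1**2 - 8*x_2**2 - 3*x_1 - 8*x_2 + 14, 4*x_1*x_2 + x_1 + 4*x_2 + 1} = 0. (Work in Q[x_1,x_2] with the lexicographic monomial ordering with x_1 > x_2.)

{(-1, -2), (-3/2 + sqrt(71)/2, -1/4), (-sqrt(71)/2 - 3/2, -1/4), (-1, 1)}

Compute a lex Gröbner basis by Buchberger's algorithm.
f_1 = -x_1**2 - 3*x_1 - 8*x_2**2 - 8*x_2 + 14, LT = x_1**2.
f_2 = 4*x_1*x_2 + x_1 + 4*x_2 + 1, LT = x_1*x_2.

S(f_1,f_2): lcm = x_1**2*x_2. S = -1/4*x_1**2 + 2*x_1*x_2 - 1/4*x_1 + 8*x_2**3 + 8*x_2**2 - 14*x_2.
  leading term x_1**2: subtract (1/4)·f_1 from -1/4*x_1**2 + 2*x_1*x_2 - 1/4*x_1 + 8*x_2**3 + 8*x_2**2 - 14*x_2 → 2*x_1*x_2 + 1/2*x_1 + 8*x_2**3 + 10*x_2**2 - 12*x_2 - 7/2
  leading term x_1*x_2: subtract (1/2)·f_2 from 2*x_1*x_2 + 1/2*x_1 + 8*x_2**3 + 10*x_2**2 - 12*x_2 - 7/2 → 8*x_2**3 + 10*x_2**2 - 14*x_2 - 4
  leading term x_2**3: no divisor's leading term divides it; move 8*x_2**3 to the remainder.
  leading term x_2**2: no divisor's leading term divides it; move 10*x_2**2 to the remainder.
  leading term x_2: no divisor's leading term divides it; move -14*x_2 to the remainder.
  leading term 1: no divisor's leading term divides it; move -4 to the remainder.
  remainder 8*x_2**3 + 10*x_2**2 - 14*x_2 - 4 ≠ 0; add h_3 = 8*x_2**3 + 10*x_2**2 - 14*x_2 - 4 to the basis.

The other S-polynomials (S(f_1,h_3), S(f_2,h_3)) all reduce to 0 modulo the current basis, so we have a Gröbner basis.
Inter-reduce: drop elements whose leading term is divisible by another's, tail-reduce, and make monic.
Reduced Gröbner basis: {x_1**2 + 3*x_1 + 8*x_2**2 + 8*x_2 - 14, x_1*x_2 + 1/4*x_1 + x_2 + 1/4, x_2**3 + 5/4*x_2**2 - 7/4*x_2 - 1/2}.

The lex basis is triangular: the last element involves only x_2. Solving x_2**3 + 5/4*x_2**2 - 7/4*x_2 - 1/2 = 0 gives x_2 ∈ {-2, -1/4, 1}; substituting each value into the earlier elements determines the remaining variables.
  x_2 = -2: the earlier basis elements become x_1**2 + 3*x_1 + 2 = 0; -7/4*x_1 - 7/4 = 0, giving x_1 = -1 — point (-1, -2).
  x_2 = -1/4: the earlier basis element becomes x_1**2 + 3*x_1 - 31/2 = 0, giving x_1 = -3/2 + sqrt(71)/2, -sqrt(71)/2 - 3/2 — points (-3/2 + sqrt(71)/2, -1/4), (-sqrt(71)/2 - 3/2, -1/4).
  x_2 = 1: the earlier basis elements become x_1**2 + 3*x_1 + 2 = 0; 5/4*x_1 + 5/4 = 0, giving x_1 = -1 — point (-1, 1).
Each listed point satisfies every original equation (direct substitution).
Zero-dimensionality of the ideal guarantees finitely many solutions over ℂ.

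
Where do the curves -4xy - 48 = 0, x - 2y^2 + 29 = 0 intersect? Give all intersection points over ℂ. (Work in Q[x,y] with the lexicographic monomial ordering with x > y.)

Compute a lex Gröbner basis by Buchberger's algorithm.
f_1 = -4xy - 48, LT = xy.
f_2 = x - 2y^2 + 29, LT = x.

S(f_1,f_2): lcm = xy. S = 2y^3 - 29y + 12.
  leading term y^3: no divisor's leading term divides it; move 2y^3 to the remainder.
  leading term y: no divisor's leading term divides it; move -29y to the remainder.
  leading term 1: no divisor's leading term divides it; move 12 to the remainder.
  remainder 2y^3 - 29y + 12 ≠ 0; add h_3 = 2y^3 - 29y + 12 to the basis.

S(f_1,h_3): lcm = xy^3. S = 29/2xy - 6x + 12y^2.
  leading term xy: subtract (-29/8)·f_1 from 29/2xy - 6x + 12y^2 → -6x + 12y^2 - 174
  leading term x: subtract (-6)·f_2 from -6x + 12y^2 - 174 → 0
  remainder 0.

S(f_2,h_3): leading monomials are coprime, so the S-polynomial reduces to 0 (Buchberger's first criterion).
Every S-polynomial of the final basis reduces to 0, so we have a Gröbner basis.
Inter-reduce: drop elements whose leading term is divisible by another's, tail-reduce, and make monic.
Reduced Gröbner basis: {x - 2y^2 + 29, y^3 - 29/2y + 6}.

The lex basis is triangular: the last element involves only y. Solving y^3 - 29/2y + 6 = 0 gives y ∈ {-4, 2 - sqrt(10)/2, sqrt(10)/2 + 2}; substituting each value into the earlier elements determines the remaining variables.
  y = -4: the earlier basis element becomes x - 3 = 0, giving x = 3 — point (3, -4).
  y = 2 - sqrt(10)/2: the earlier basis element becomes x + 4*sqrt(10) + 16 = 0, giving x = -16 - 4*sqrt(10) — point (-16 - 4*sqrt(10), 2 - sqrt(10)/2).
  y = sqrt(10)/2 + 2: the earlier basis element becomes x - 4*sqrt(10) + 16 = 0, giving x = -16 + 4*sqrt(10) — point (-16 + 4*sqrt(10), sqrt(10)/2 + 2).
Each listed point satisfies every original equation (direct substitution).

{(3, -4), (-16 - 4*sqrt(10), 2 - sqrt(10)/2), (-16 + 4*sqrt(10), sqrt(10)/2 + 2)}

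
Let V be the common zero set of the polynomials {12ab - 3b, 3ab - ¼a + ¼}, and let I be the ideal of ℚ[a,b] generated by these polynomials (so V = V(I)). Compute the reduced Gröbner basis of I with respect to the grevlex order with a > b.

G = {b² + ¼b, a - 3b - 1}

f_1 = 12ab - 3b, LT = ab.
f_2 = 3ab - ¼a + ¼, LT = ab.

S(f_1,f_2): lcm = ab. S = 1/12a - ¼b - 1/12.
  leading term a: no divisor's leading term divides it; move 1/12a to the remainder.
  leading term b: no divisor's leading term divides it; move -¼b to the remainder.
  leading term 1: no divisor's leading term divides it; move -1/12 to the remainder.
  remainder 1/12a - ¼b - 1/12 ≠ 0; add g_3 = 1/12a - ¼b - 1/12 to the basis.

S(f_1,g_3): lcm = ab. S = 3b² + ¾b.
  leading term b²: no divisor's leading term divides it; move 3b² to the remainder.
  leading term b: no divisor's leading term divides it; move ¾b to the remainder.
  remainder 3b² + ¾b ≠ 0; add g_4 = 3b² + ¾b to the basis.

The other S-polynomials (S(f_2,g_3), S(f_1,g_4), S(f_2,g_4), S(g_3,g_4)) all reduce to 0 modulo the current basis, so we have a Gröbner basis.
Inter-reduce: drop elements whose leading term is divisible by another's, tail-reduce, and make monic.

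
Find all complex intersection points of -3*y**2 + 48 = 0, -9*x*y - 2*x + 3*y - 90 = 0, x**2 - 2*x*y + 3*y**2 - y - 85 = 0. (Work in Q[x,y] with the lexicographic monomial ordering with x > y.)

{(3, -4)}

Compute a lex Gröbner basis by Buchberger's algorithm.
f_1 = -3*y**2 + 48, LT = y**2.
f_2 = -9*x*y - 2*x + 3*y - 90, LT = x*y.
f_3 = x**2 - 2*x*y + 3*y**2 - y - 85, LT = x**2.

S(f_1,f_2): lcm = x*y**2. S = -2/9*x*y - 16*x + 1/3*y**2 - 10*y.
  leading term x*y: subtract (2/81)·f_2 from -2/9*x*y - 16*x + 1/3*y**2 - 10*y → -1292/81*x + 1/3*y**2 - 272/27*y + 20/9
  leading term x: no divisor's leading term divides it; move -1292/81*x to the remainder.
  leading term y**2: subtract (-1/9)·f_1 from 1/3*y**2 - 272/27*y + 20/9 → -272/27*y + 68/9
  leading term y: no divisor's leading term divides it; move -272/27*y to the remainder.
  leading term 1: no divisor's leading term divides it; move 68/9 to the remainder.
  remainder -1292/81*x - 272/27*y + 68/9 ≠ 0; add h_4 = -1292/81*x - 272/27*y + 68/9 to the basis.

S(f_2,f_3): lcm = x**2*y. S = 2/9*x**2 + 2*x*y**2 - 1/3*x*y + 10*x - 3*y**3 + y**2 + 85*y.
  leading term x**2: subtract (2/9)·f_3 from 2/9*x**2 + 2*x*y**2 - 1/3*x*y + 10*x - 3*y**3 + y**2 + 85*y → 2*x*y**2 + 1/9*x*y + 10*x - 3*y**3 + 1/3*y**2 + 767/9*y + 170/9
  leading term x*y**2: subtract (-2/3*x)·f_1 from 2*x*y**2 + 1/9*x*y + 10*x - 3*y**3 + 1/3*y**2 + 767/9*y + 170/9 → 1/9*x*y + 42*x - 3*y**3 + 1/3*y**2 + 767/9*y + 170/9
  leading term x*y: subtract (-1/81)·f_2 from 1/9*x*y + 42*x - 3*y**3 + 1/3*y**2 + 767/9*y + 170/9 → 3400/81*x - 3*y**3 + 1/3*y**2 + 2302/27*y + 160/9
  leading term x: subtract (-50/19)·h_4 from 3400/81*x - 3*y**3 + 1/3*y**2 + 2302/27*y + 160/9 → -3*y**3 + 1/3*y**2 + 10046/171*y + 6440/171
  leading term y**3: subtract (y)·f_1 from -3*y**3 + 1/3*y**2 + 10046/171*y + 6440/171 → 1/3*y**2 + 1838/171*y + 6440/171
  leading term y**2: subtract (-1/9)·f_1 from 1/3*y**2 + 1838/171*y + 6440/171 → 1838/171*y + 7352/171
  leading term y: no divisor's leading term divides it; move 1838/171*y to the remainder.
  leading term 1: no divisor's leading term divides it; move 7352/171 to the remainder.
  remainder 1838/171*y + 7352/171 ≠ 0; add h_5 = 1838/171*y + 7352/171 to the basis.

The other S-polynomials (S(f_1,f_3), S(f_1,h_4), S(f_2,h_4), S(f_3,h_4), S(f_1,h_5), S(f_2,h_5), S(f_3,h_5), S(h_4,h_5)) all reduce to 0 modulo the current basis, so we have a Gröbner basis.
Inter-reduce: drop elements whose leading term is divisible by another's, tail-reduce, and make monic.
Reduced Gröbner basis: {x - 3, y + 4}.

A lex Gröbner basis eliminates variables successively. Here y + 4 depends only on y, with roots {-4}; lifting each root through the earlier basis elements recovers the full solutions.
  y = -4: the earlier basis element becomes x - 3 = 0, giving x = 3 — point (3, -4).
Check: every point annihilates each of the original generators.
Zero-dimensionality of the ideal guarantees finitely many solutions over ℂ.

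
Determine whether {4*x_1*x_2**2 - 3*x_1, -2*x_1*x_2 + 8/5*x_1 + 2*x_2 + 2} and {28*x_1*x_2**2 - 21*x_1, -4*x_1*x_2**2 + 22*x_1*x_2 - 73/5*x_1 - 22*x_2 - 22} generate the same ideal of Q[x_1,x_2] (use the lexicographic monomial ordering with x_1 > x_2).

Equality of ideals is decidable: compute both reduced Gröbner bases (unique for the ordering) and check whether they agree.
Buchberger on the first generating set:
f_1 = 4*x_1*x_2**2 - 3*x_1, LT = x_1*x_2**2.
f_2 = -2*x_1*x_2 + 8/5*x_1 + 2*x_2 + 2, LT = x_1*x_2.

S(f_1,f_2): lcm = x_1*x_2**2. S = 4/5*x_1*x_2 - 3/4*x_1 + x_2**2 + x_2.
  leading term x_1*x_2: subtract (-2/5)·f_2 from 4/5*x_1*x_2 - 3/4*x_1 + x_2**2 + x_2 → -11/100*x_1 + x_2**2 + 9/5*x_2 + 4/5
  leading term x_1: no divisor's leading term divides it; move -11/100*x_1 to the remainder.
  leading term x_2**2: no divisor's leading term divides it; move x_2**2 to the remainder.
  leading term x_2: no divisor's leading term divides it; move 9/5*x_2 to the remainder.
  leading term 1: no divisor's leading term divides it; move 4/5 to the remainder.
  remainder -11/100*x_1 + x_2**2 + 9/5*x_2 + 4/5 ≠ 0; add g_3 = -11/100*x_1 + x_2**2 + 9/5*x_2 + 4/5 to the basis.

S(f_1,g_3): lcm = x_1*x_2**2. S = -3/4*x_1 + 100/11*x_2**4 + 180/11*x_2**3 + 80/11*x_2**2.
  leading term x_1: subtract (75/11)·g_3 from -3/4*x_1 + 100/11*x_2**4 + 180/11*x_2**3 + 80/11*x_2**2 → 100/11*x_2**4 + 180/11*x_2**3 + 5/11*x_2**2 - 135/11*x_2 - 60/11
  leading term x_2**4: no divisor's leading term divides it; move 100/11*x_2**4 to the remainder.
  leading term x_2**3: no divisor's leading term divides it; move 180/11*x_2**3 to the remainder.
  leading term x_2**2: no divisor's leading term divides it; move 5/11*x_2**2 to the remainder.
  leading term x_2: no divisor's leading term divides it; move -135/11*x_2 to the remainder.
  leading term 1: no divisor's leading term divides it; move -60/11 to the remainder.
  remainder 100/11*x_2**4 + 180/11*x_2**3 + 5/11*x_2**2 - 135/11*x_2 - 60/11 ≠ 0; add g_4 = 100/11*x_2**4 + 180/11*x_2**3 + 5/11*x_2**2 - 135/11*x_2 - 60/11 to the basis.

S(f_2,g_3): lcm = x_1*x_2. S = -4/5*x_1 + 100/11*x_2**3 + 180/11*x_2**2 + 69/11*x_2 - 1.
  leading term x_1: subtract (80/11)·g_3 from -4/5*x_1 + 100/11*x_2**3 + 180/11*x_2**2 + 69/11*x_2 - 1 → 100/11*x_2**3 + 100/11*x_2**2 - 75/11*x_2 - 75/11
  leading term x_2**3: no divisor's leading term divides it; move 100/11*x_2**3 to the remainder.
  leading term x_2**2: no divisor's leading term divides it; move 100/11*x_2**2 to the remainder.
  leading term x_2: no divisor's leading term divides it; move -75/11*x_2 to the remainder.
  leading term 1: no divisor's leading term divides it; move -75/11 to the remainder.
  remainder 100/11*x_2**3 + 100/11*x_2**2 - 75/11*x_2 - 75/11 ≠ 0; add g_5 = 100/11*x_2**3 + 100/11*x_2**2 - 75/11*x_2 - 75/11 to the basis.

The other S-polynomials (S(f_1,g_4), S(f_2,g_4), S(g_3,g_4), S(f_1,g_5), S(f_2,g_5), S(g_3,g_5), S(g_4,g_5)) all reduce to 0 modulo the current basis, so we have a Gröbner basis.
Inter-reduce: drop elements whose leading term is divisible by another's, tail-reduce, and make monic.
Reduced Gröbner basis: {x_1 - 100/11*x_2**2 - 180/11*x_2 - 80/11, x_2**3 + x_2**2 - 3/4*x_2 - 3/4}.

Buchberger on the second generating set:
h_1 = 28*x_1*x_2**2 - 21*x_1, LT = x_1*x_2**2.
h_2 = -4*x_1*x_2**2 + 22*x_1*x_2 - 73/5*x_1 - 22*x_2 - 22, LT = x_1*x_2**2.

S(h_1,h_2): lcm = x_1*x_2**2. S = 11/2*x_1*x_2 - 22/5*x_1 - 11/2*x_2 - 11/2.
  leading term x_1*x_2: no divisor's leading term divides it; move 11/2*x_1*x_2 to the remainder.
  leading term x_1: no divisor's leading term divides it; move -22/5*x_1 to the remainder.
  leading term x_2: no divisor's leading term divides it; move -11/2*x_2 to the remainder.
  leading term 1: no divisor's leading term divides it; move -11/2 to the remainder.
  remainder 11/2*x_1*x_2 - 22/5*x_1 - 11/2*x_2 - 11/2 ≠ 0; add k_3 = 11/2*x_1*x_2 - 22/5*x_1 - 11/2*x_2 - 11/2 to the basis.

S(h_1,k_3): lcm = x_1*x_2**2. S = 4/5*x_1*x_2 - 3/4*x_1 + x_2**2 + x_2.
  leading term x_1*x_2: subtract (8/55)·k_3 from 4/5*x_1*x_2 - 3/4*x_1 + x_2**2 + x_2 → -11/100*x_1 + x_2**2 + 9/5*x_2 + 4/5
  leading term x_1: no divisor's leading term divides it; move -11/100*x_1 to the remainder.
  leading term x_2**2: no divisor's leading term divides it; move x_2**2 to the remainder.
  leading term x_2: no divisor's leading term divides it; move 9/5*x_2 to the remainder.
  leading term 1: no divisor's leading term divides it; move 4/5 to the remainder.
  remainder -11/100*x_1 + x_2**2 + 9/5*x_2 + 4/5 ≠ 0; add k_4 = -11/100*x_1 + x_2**2 + 9/5*x_2 + 4/5 to the basis.

S(h_1,k_4): lcm = x_1*x_2**2. S = -3/4*x_1 + 100/11*x_2**4 + 180/11*x_2**3 + 80/11*x_2**2.
  leading term x_1: subtract (75/11)·k_4 from -3/4*x_1 + 100/11*x_2**4 + 180/11*x_2**3 + 80/11*x_2**2 → 100/11*x_2**4 + 180/11*x_2**3 + 5/11*x_2**2 - 135/11*x_2 - 60/11
  leading term x_2**4: no divisor's leading term divides it; move 100/11*x_2**4 to the remainder.
  leading term x_2**3: no divisor's leading term divides it; move 180/11*x_2**3 to the remainder.
  leading term x_2**2: no divisor's leading term divides it; move 5/11*x_2**2 to the remainder.
  leading term x_2: no divisor's leading term divides it; move -135/11*x_2 to the remainder.
  leading term 1: no divisor's leading term divides it; move -60/11 to the remainder.
  remainder 100/11*x_2**4 + 180/11*x_2**3 + 5/11*x_2**2 - 135/11*x_2 - 60/11 ≠ 0; add k_5 = 100/11*x_2**4 + 180/11*x_2**3 + 5/11*x_2**2 - 135/11*x_2 - 60/11 to the basis.

S(k_3,k_4): lcm = x_1*x_2. S = -4/5*x_1 + 100/11*x_2**3 + 180/11*x_2**2 + 69/11*x_2 - 1.
  leading term x_1: subtract (80/11)·k_4 from -4/5*x_1 + 100/11*x_2**3 + 180/11*x_2**2 + 69/11*x_2 - 1 → 100/11*x_2**3 + 100/11*x_2**2 - 75/11*x_2 - 75/11
  leading term x_2**3: no divisor's leading term divides it; move 100/11*x_2**3 to the remainder.
  leading term x_2**2: no divisor's leading term divides it; move 100/11*x_2**2 to the remainder.
  leading term x_2: no divisor's leading term divides it; move -75/11*x_2 to the remainder.
  leading term 1: no divisor's leading term divides it; move -75/11 to the remainder.
  remainder 100/11*x_2**3 + 100/11*x_2**2 - 75/11*x_2 - 75/11 ≠ 0; add k_6 = 100/11*x_2**3 + 100/11*x_2**2 - 75/11*x_2 - 75/11 to the basis.

The other S-polynomials (S(h_2,k_3), S(h_2,k_4), S(h_1,k_5), S(h_2,k_5), S(k_3,k_5), S(k_4,k_5), S(h_1,k_6), S(h_2,k_6), S(k_3,k_6), S(k_4,k_6), S(k_5,k_6)) all reduce to 0 modulo the current basis, so we have a Gröbner basis.
Inter-reduce: drop elements whose leading term is divisible by another's, tail-reduce, and make monic.
Reduced Gröbner basis: {x_1 - 100/11*x_2**2 - 180/11*x_2 - 80/11, x_2**3 + x_2**2 - 3/4*x_2 - 3/4}.

Same reduced basis, so the two generating sets span the same ideal.

Yes, the ideals are equal.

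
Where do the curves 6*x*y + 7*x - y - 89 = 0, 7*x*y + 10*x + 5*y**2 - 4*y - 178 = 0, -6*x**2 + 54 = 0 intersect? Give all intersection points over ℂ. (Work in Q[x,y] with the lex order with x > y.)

Compute a lex Gröbner basis by Buchberger's algorithm.
f_1 = 6*x*y + 7*x - y - 89, LT = x*y.
f_2 = 7*x*y + 10*x + 5*y**2 - 4*y - 178, LT = x*y.
f_3 = -6*x**2 + 54, LT = x**2.

S(f_1,f_2): lcm = x*y. S = -11/42*x - 5/7*y**2 + 17/42*y + 445/42.
  reduce S modulo (f_1, f_2, f_3):
  remainder -11/42*x - 5/7*y**2 + 17/42*y + 445/42 ≠ 0; add h_4 = -11/42*x - 5/7*y**2 + 17/42*y + 445/42 to the basis.

S(f_1,f_3): lcm = x**2*y. S = 7/6*x**2 - 1/6*x*y - 89/6*x + 9*y.
  reduce S modulo (f_1, f_2, f_3, h_4):
  remainder 2635/66*y**2 - 901/66*y - 6426/11 ≠ 0; add h_5 = 2635/66*y**2 - 901/66*y - 6426/11 to the basis.

S(f_2,f_3): lcm = x**2*y. S = 10/7*x**2 + 5/7*x*y**2 - 4/7*x*y - 178/7*x + 9*y.
  reduce S modulo (f_1, f_2, f_3, h_4, h_5):
  remainder 6277/1302*y - 12554/651 ≠ 0; add h_6 = 6277/1302*y - 12554/651 to the basis.

The other S-polynomials (S(f_1,h_4), S(f_2,h_4), S(f_3,h_4), S(f_1,h_5), S(f_2,h_5), S(f_3,h_5), S(h_4,h_5), S(f_1,h_6), S(f_2,h_6), S(f_3,h_6), S(h_4,h_6), S(h_5,h_6)) all reduce to 0 modulo the current basis, so we have a Gröbner basis.
Inter-reduce: drop elements whose leading term is divisible by another's, tail-reduce, and make monic.
Reduced Gröbner basis: {x - 3, y - 4}.

Since the basis is lex-ordered, y - 4 is univariate in y. Its roots are {4}. Back-substituting each root into the other basis elements fixes the other coordinates.
  y = 4: the earlier basis element becomes x - 3 = 0, giving x = 3 — point (3, 4).

{(3, 4)}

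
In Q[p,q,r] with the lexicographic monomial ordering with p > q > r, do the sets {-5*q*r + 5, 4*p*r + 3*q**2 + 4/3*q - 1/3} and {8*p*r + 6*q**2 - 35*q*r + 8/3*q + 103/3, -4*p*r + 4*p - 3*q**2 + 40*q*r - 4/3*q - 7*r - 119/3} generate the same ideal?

No, the ideals differ.

Equality of ideals is decidable: compute both reduced Gröbner bases (unique for the ordering) and check whether they agree.
Buchberger on the first generating set:
f_1 = -5*q*r + 5, LT = q*r.
f_2 = 4*p*r + 3*q**2 + 4/3*q - 1/3, LT = p*r.

S(f_1,f_2): lcm = p*q*r. S = -p - 3/4*q**3 - 1/3*q**2 + 1/12*q.
  leading term p: no divisor's leading term divides it; move -p to the remainder.
  leading term q**3: no divisor's leading term divides it; move -3/4*q**3 to the remainder.
  leading term q**2: no divisor's leading term divides it; move -1/3*q**2 to the remainder.
  leading term q: no divisor's leading term divides it; move 1/12*q to the remainder.
  remainder -p - 3/4*q**3 - 1/3*q**2 + 1/12*q ≠ 0; add g_3 = -p - 3/4*q**3 - 1/3*q**2 + 1/12*q to the basis.

The other S-polynomials (S(f_1,g_3), S(f_2,g_3)) all reduce to 0 modulo the current basis, so we have a Gröbner basis.
Inter-reduce: drop elements whose leading term is divisible by another's, tail-reduce, and make monic.
Reduced Gröbner basis: {p + 3/4*q**3 + 1/3*q**2 - 1/12*q, q*r - 1}.

Buchberger on the second generating set:
h_1 = 8*p*r + 6*q**2 - 35*q*r + 8/3*q + 103/3, LT = p*r.
h_2 = -4*p*r + 4*p - 3*q**2 + 40*q*r - 4/3*q - 7*r - 119/3, LT = p*r.

S(h_1,h_2): lcm = p*r. S = p + 45/8*q*r - 7/4*r - 45/8.
  leading term p: no divisor's leading term divides it; move p to the remainder.
  leading term q*r: no divisor's leading term divides it; move 45/8*q*r to the remainder.
  leading term r: no divisor's leading term divides it; move -7/4*r to the remainder.
  leading term 1: no divisor's leading term divides it; move -45/8 to the remainder.
  remainder p + 45/8*q*r - 7/4*r - 45/8 ≠ 0; add k_3 = p + 45/8*q*r - 7/4*r - 45/8 to the basis.

S(h_1,k_3): lcm = p*r. S = 3/4*q**2 - 45/8*q*r**2 - 35/8*q*r + 1/3*q + 7/4*r**2 + 45/8*r + 103/24.
  leading term q**2: no divisor's leading term divides it; move 3/4*q**2 to the remainder.
  leading term q*r**2: no divisor's leading term divides it; move -45/8*q*r**2 to the remainder.
  leading term q*r: no divisor's leading term divides it; move -35/8*q*r to the remainder.
  leading term q: no divisor's leading term divides it; move 1/3*q to the remainder.
  leading term r**2: no divisor's leading term divides it; move 7/4*r**2 to the remainder.
  leading term r: no divisor's leading term divides it; move 45/8*r to the remainder.
  leading term 1: no divisor's leading term divides it; move 103/24 to the remainder.
  remainder 3/4*q**2 - 45/8*q*r**2 - 35/8*q*r + 1/3*q + 7/4*r**2 + 45/8*r + 103/24 ≠ 0; add k_4 = 3/4*q**2 - 45/8*q*r**2 - 35/8*q*r + 1/3*q + 7/4*r**2 + 45/8*r + 103/24 to the basis.

The other S-polynomials (S(h_2,k_3), S(h_1,k_4), S(h_2,k_4), S(k_3,k_4)) all reduce to 0 modulo the current basis, so we have a Gröbner basis.
Inter-reduce: drop elements whose leading term is divisible by another's, tail-reduce, and make monic.
Reduced Gröbner basis: {p + 45/8*q*r - 7/4*r - 45/8, q**2 - 15/2*q*r**2 - 35/6*q*r + 4/9*q + 7/3*r**2 + 15/2*r + 103/18}.

The bases are distinct; the ideals are different.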